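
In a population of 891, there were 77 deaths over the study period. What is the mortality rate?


Mortality rate = 77 / 891 = 0.086420 ≈ 0.0864

0.0864


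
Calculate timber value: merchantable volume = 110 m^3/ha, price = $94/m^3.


Value = 110 * 94 = $10340/ha

$10340/ha


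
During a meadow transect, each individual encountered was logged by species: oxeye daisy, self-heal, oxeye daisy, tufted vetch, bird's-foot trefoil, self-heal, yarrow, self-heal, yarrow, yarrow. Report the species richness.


Total individuals logged = 10
Distinct species (count of individuals): oxeye daisy (2), self-heal (3), tufted vetch (1), bird's-foot trefoil (1), yarrow (3)
Species richness = number of distinct species = 5

5


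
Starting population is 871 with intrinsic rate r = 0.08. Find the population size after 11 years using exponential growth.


r*t = 0.08 * 11 = 0.88
exp(0.88) = 2.41090
N = 871 * 2.41090 = 2099.89 ≈ 2100

2100


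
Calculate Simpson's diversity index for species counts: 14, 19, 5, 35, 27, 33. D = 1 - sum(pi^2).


Total N = 14 + 19 + 5 + 35 + 27 + 33 = 133
Per-species terms:
  p = 14/133 = 0.105263; p^2 = 0.105263^2 = 0.011080
  p = 19/133 = 0.142857; p^2 = 0.142857^2 = 0.020408
  p = 5/133 = 0.037594; p^2 = 0.037594^2 = 0.001413
  p = 35/133 = 0.263158; p^2 = 0.263158^2 = 0.069252
  p = 27/133 = 0.203008; p^2 = 0.203008^2 = 0.041212
  p = 33/133 = 0.248120; p^2 = 0.248120^2 = 0.061564
sum(p^2) = 0.011080 + 0.020408 + 0.001413 + 0.069252 + 0.041212 + 0.061564 = 0.204929
D = 1 - 0.204929 = 0.795071 ≈ 0.7951

0.7951


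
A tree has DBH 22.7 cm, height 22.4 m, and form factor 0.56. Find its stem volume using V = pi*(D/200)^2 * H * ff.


(D/200)^2 = (22.7/200)^2 = 0.1135^2 = 0.01288225
BA = 3.141593 * 0.01288225 = 0.0404708 m^2
V = 0.0404708 * 22.4 * 0.56 = 0.507666 ≈ 0.508 m^3

0.508 m^3


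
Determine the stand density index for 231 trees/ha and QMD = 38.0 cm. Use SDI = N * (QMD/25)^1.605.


QMD/25 = 38.0/25 = 1.52
(1.52)^1.605 = exp(1.605 * ln(1.52)) = exp(1.605 * 0.418710) = exp(0.672030) = 1.95821
SDI = 231 * 1.95821 = 452.347 ≈ 452

452


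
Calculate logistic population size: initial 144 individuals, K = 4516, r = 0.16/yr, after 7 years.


(K - N0)/N0 = (4516 - 144)/144 = 4372/144 = 30.3611
r*t = 0.16 * 7 = 1.12; exp(-1.12) = 0.326280
30.3611 * 0.326280 = 9.90622
1 + 9.90622 = 10.9062
N = 4516 / 10.9062 = 414.076 ≈ 414

414


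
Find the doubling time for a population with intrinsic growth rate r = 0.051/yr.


td = ln(2) / 0.051 = 0.693147 / 0.051 = 13.5911 ≈ 13.6 years

13.6 years


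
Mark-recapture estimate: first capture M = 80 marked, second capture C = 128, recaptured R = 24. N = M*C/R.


N = M * C / R = 80 * 128 / 24 = 10240 / 24 = 426.67 ≈ 427

427 individuals


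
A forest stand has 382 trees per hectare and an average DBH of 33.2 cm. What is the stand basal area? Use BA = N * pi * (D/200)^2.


(D/200)^2 = (33.2/200)^2 = 0.166^2 = 0.027556
Individual BA = 3.141593 * 0.027556 = 0.0865697 m^2
Stand BA = 382 * 0.0865697 = 33.0696 ≈ 33.07 m^2/ha

33.07 m^2/ha


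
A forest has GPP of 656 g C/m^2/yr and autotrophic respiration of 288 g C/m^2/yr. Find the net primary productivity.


NPP = GPP - Ra = 656 - 288 = 368 g C/m^2/yr

368 g C/m^2/yr


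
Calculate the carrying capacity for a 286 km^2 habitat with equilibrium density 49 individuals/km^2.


K = 49 * 286 = 14014 individuals

14014 individuals


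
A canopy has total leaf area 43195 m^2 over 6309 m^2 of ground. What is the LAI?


LAI = 43195 / 6309 = 6.8466 ≈ 6.85

6.85


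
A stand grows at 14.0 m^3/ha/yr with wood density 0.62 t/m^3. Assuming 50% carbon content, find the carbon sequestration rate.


C = 14.0 * 0.62 * 0.5 = 4.34 t C/ha/yr

4.34 t C/ha/yr


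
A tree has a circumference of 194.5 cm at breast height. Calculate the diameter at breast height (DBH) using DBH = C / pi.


DBH = C / pi = 194.5 / 3.141593 = 61.9113 ≈ 61.91 cm

61.91 cm


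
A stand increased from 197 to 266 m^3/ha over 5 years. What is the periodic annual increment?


PAI = (V2 - V1) / period = (266 - 197) / 5 = 69 / 5 = 13.80 m^3/ha/yr

13.80 m^3/ha/yr


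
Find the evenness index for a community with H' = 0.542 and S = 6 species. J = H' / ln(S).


ln(6) = 1.79176
J = H' / ln(S) = 0.542 / 1.79176 = 0.302496 ≈ 0.3025

0.3025


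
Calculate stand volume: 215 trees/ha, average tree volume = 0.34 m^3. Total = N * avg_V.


V_stand = 215 * 0.34 = 73.1 m^3/ha

73.1 m^3/ha


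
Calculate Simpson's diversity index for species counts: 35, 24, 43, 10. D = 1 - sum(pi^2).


Total N = 35 + 24 + 43 + 10 = 112
Per-species terms:
  p = 35/112 = 0.312500; p^2 = 0.312500^2 = 0.097656
  p = 24/112 = 0.214286; p^2 = 0.214286^2 = 0.045918
  p = 43/112 = 0.383929; p^2 = 0.383929^2 = 0.147401
  p = 10/112 = 0.089286; p^2 = 0.089286^2 = 0.007972
sum(p^2) = 0.097656 + 0.045918 + 0.147401 + 0.007972 = 0.298947
D = 1 - 0.298947 = 0.701053 ≈ 0.7011

0.7011


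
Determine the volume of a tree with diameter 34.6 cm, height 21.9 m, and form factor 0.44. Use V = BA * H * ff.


(D/200)^2 = (34.6/200)^2 = 0.173^2 = 0.029929
BA = 3.141593 * 0.029929 = 0.0940247 m^2
V = 0.0940247 * 21.9 * 0.44 = 0.906022 ≈ 0.906 m^3

0.906 m^3


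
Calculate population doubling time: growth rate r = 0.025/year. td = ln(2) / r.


td = ln(2) / 0.025 = 0.693147 / 0.025 = 27.7259 ≈ 27.7 years

27.7 years


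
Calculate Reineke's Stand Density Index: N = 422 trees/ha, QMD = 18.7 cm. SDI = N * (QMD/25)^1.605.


QMD/25 = 18.7/25 = 0.748
(0.748)^1.605 = exp(1.605 * ln(0.748)) = exp(1.605 * (-0.290352)) = exp(-0.466015) = 0.627498
SDI = 422 * 0.627498 = 264.804 ≈ 265

265


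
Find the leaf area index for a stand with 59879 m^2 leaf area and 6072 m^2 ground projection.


LAI = 59879 / 6072 = 9.8615 ≈ 9.86

9.86


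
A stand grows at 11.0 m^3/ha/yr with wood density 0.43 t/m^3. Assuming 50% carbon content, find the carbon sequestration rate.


C = 11.0 * 0.43 * 0.5 = 2.365 ≈ 2.37 t C/ha/yr

2.37 t C/ha/yr


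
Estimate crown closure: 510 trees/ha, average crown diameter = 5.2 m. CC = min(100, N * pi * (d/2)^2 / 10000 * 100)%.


(d/2)^2 = (5.2/2)^2 = 2.6^2 = 6.76
Crown area = 3.141593 * 6.76 = 21.2372 m^2
N * area / 10000 * 100 = 510 * 21.2372 / 10000 * 100 = 108.310
CC = min(100, 108.310) = 100%

100%


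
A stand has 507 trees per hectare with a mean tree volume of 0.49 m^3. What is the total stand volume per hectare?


V_stand = 507 * 0.49 = 248.43 ≈ 248.4 m^3/ha

248.4 m^3/ha


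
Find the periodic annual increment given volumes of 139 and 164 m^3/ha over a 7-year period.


PAI = (V2 - V1) / period = (164 - 139) / 7 = 25 / 7 = 3.5714 ≈ 3.57 m^3/ha/yr

3.57 m^3/ha/yr


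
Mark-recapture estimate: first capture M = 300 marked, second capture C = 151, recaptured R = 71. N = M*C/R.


N = M * C / R = 300 * 151 / 71 = 45300 / 71 = 638.03 ≈ 638

638 individuals


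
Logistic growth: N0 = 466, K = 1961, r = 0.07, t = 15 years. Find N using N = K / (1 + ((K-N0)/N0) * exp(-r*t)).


(K - N0)/N0 = (1961 - 466)/466 = 1495/466 = 3.20815
r*t = 0.07 * 15 = 1.05; exp(-1.05) = 0.349938
3.20815 * 0.349938 = 1.12265
1 + 1.12265 = 2.12265
N = 1961 / 2.12265 = 923.845 ≈ 924

924


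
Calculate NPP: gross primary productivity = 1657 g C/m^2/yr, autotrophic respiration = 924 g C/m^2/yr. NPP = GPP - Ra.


NPP = GPP - Ra = 1657 - 924 = 733 g C/m^2/yr

733 g C/m^2/yr


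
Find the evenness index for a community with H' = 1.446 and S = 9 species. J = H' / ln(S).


ln(9) = 2.19722
J = H' / ln(S) = 1.446 / 2.19722 = 0.658104 ≈ 0.6581

0.6581


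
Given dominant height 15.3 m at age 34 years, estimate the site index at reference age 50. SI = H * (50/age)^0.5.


50/34 = 1.47059
(1.47059)^0.5 = 1.21268
SI = 15.3 * 1.21268 = 18.5540 ≈ 18.6 m

18.6 m


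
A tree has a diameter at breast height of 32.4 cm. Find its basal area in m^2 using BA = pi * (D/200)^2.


D/200 = 32.4/200 = 0.162 m
(D/200)^2 = 0.162^2 = 0.026244
BA = 3.141593 * 0.026244 = 0.0824480 ≈ 0.0824 m^2

0.0824 m^2


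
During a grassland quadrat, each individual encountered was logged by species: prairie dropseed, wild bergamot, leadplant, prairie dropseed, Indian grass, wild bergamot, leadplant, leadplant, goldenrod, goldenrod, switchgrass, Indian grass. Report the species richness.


Total individuals logged = 12
Distinct species (count of individuals): prairie dropseed (2), wild bergamot (2), leadplant (3), Indian grass (2), goldenrod (2), switchgrass (1)
Species richness = number of distinct species = 6

6


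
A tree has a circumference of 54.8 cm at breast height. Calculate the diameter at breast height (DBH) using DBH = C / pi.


DBH = C / pi = 54.8 / 3.141593 = 17.4434 ≈ 17.44 cm

17.44 cm


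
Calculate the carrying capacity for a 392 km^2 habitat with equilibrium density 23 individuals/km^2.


K = 23 * 392 = 9016 individuals

9016 individuals


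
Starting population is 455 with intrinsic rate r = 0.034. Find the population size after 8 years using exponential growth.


r*t = 0.034 * 8 = 0.272
exp(0.272) = 1.31259
N = 455 * 1.31259 = 597.228 ≈ 597

597


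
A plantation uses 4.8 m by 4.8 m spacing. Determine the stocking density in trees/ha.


N = 10000 / 4.8^2 = 10000 / 23.04 = 434.028 ≈ 434 trees/ha

434 trees/ha


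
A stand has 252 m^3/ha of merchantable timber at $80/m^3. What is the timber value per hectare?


Value = 252 * 80 = $20160/ha

$20160/ha


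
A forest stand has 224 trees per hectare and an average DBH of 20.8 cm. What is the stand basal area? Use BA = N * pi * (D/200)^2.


(D/200)^2 = (20.8/200)^2 = 0.104^2 = 0.010816
Individual BA = 3.141593 * 0.010816 = 0.0339795 m^2
Stand BA = 224 * 0.0339795 = 7.61141 ≈ 7.61 m^2/ha

7.61 m^2/ha


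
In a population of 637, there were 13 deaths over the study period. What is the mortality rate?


Mortality rate = 13 / 637 = 0.020408 ≈ 0.0204

0.0204


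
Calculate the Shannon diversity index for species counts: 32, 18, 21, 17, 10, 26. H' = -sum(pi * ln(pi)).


Total N = 32 + 18 + 21 + 17 + 10 + 26 = 124
Per-species terms:
  p = 32/124 = 0.258065; ln(p) = -1.354544; p*ln(p) = 0.258065 * (-1.354544) = -0.349560
  p = 18/124 = 0.145161; ln(p) = -1.929912; p*ln(p) = 0.145161 * (-1.929912) = -0.280148
  p = 21/124 = 0.169355; ln(p) = -1.775758; p*ln(p) = 0.169355 * (-1.775758) = -0.300733
  p = 17/124 = 0.137097; ln(p) = -1.987067; p*ln(p) = 0.137097 * (-1.987067) = -0.272421
  p = 10/124 = 0.080645; ln(p) = -2.517698; p*ln(p) = 0.080645 * (-2.517698) = -0.203040
  p = 26/124 = 0.209677; ln(p) = -1.562187; p*ln(p) = 0.209677 * (-1.562187) = -0.327555
sum(p*ln(p)) = (-0.349560) + (-0.280148) + (-0.300733) + (-0.272421) + (-0.203040) + (-0.327555) = -1.733457
H' = -(-1.733457) = 1.733457 ≈ 1.7335

1.7335


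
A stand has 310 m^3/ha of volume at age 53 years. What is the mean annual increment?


MAI = 310 / 53 = 5.8491 ≈ 5.85 m^3/ha/yr

5.85 m^3/ha/yr


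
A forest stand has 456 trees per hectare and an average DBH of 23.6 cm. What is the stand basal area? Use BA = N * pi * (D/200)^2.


(D/200)^2 = (23.6/200)^2 = 0.118^2 = 0.013924
Individual BA = 3.141593 * 0.013924 = 0.0437435 m^2
Stand BA = 456 * 0.0437435 = 19.9470 ≈ 19.95 m^2/ha

19.95 m^2/ha


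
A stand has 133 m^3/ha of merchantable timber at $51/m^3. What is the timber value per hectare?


Value = 133 * 51 = $6783/ha

$6783/ha


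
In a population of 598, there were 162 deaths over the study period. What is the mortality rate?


Mortality rate = 162 / 598 = 0.270903 ≈ 0.2709

0.2709


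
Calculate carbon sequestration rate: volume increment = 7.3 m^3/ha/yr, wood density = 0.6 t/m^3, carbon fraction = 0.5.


C = 7.3 * 0.6 * 0.5 = 2.19 t C/ha/yr

2.19 t C/ha/yr


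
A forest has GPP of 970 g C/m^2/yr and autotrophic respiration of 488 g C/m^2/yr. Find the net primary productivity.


NPP = GPP - Ra = 970 - 488 = 482 g C/m^2/yr

482 g C/m^2/yr


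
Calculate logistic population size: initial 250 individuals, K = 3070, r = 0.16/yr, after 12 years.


(K - N0)/N0 = (3070 - 250)/250 = 2820/250 = 11.2800
r*t = 0.16 * 12 = 1.92; exp(-1.92) = 0.146607
11.2800 * 0.146607 = 1.65373
1 + 1.65373 = 2.65373
N = 3070 / 2.65373 = 1156.86 ≈ 1157

1157


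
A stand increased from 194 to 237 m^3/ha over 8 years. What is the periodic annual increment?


PAI = (V2 - V1) / period = (237 - 194) / 8 = 43 / 8 = 5.3750 ≈ 5.38 m^3/ha/yr

5.38 m^3/ha/yr


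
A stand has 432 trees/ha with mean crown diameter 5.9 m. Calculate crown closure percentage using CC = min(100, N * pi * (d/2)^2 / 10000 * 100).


(d/2)^2 = (5.9/2)^2 = 2.95^2 = 8.7025
Crown area = 3.141593 * 8.7025 = 27.3397 m^2
N * area / 10000 * 100 = 432 * 27.3397 / 10000 * 100 = 118.108
CC = min(100, 118.108) = 100%

100%


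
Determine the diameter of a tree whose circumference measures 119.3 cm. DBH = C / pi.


DBH = C / pi = 119.3 / 3.141593 = 37.9744 ≈ 37.97 cm

37.97 cm


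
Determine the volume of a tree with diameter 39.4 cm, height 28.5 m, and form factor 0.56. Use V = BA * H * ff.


(D/200)^2 = (39.4/200)^2 = 0.197^2 = 0.038809
BA = 3.141593 * 0.038809 = 0.121922 m^2
V = 0.121922 * 28.5 * 0.56 = 1.94588 ≈ 1.946 m^3

1.946 m^3


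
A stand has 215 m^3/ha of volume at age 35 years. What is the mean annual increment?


MAI = 215 / 35 = 6.1429 ≈ 6.14 m^3/ha/yr

6.14 m^3/ha/yr


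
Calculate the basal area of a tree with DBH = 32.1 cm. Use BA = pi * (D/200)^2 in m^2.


D/200 = 32.1/200 = 0.1605 m
(D/200)^2 = 0.1605^2 = 0.02576025
BA = 3.141593 * 0.02576025 = 0.0809282 ≈ 0.0809 m^2

0.0809 m^2


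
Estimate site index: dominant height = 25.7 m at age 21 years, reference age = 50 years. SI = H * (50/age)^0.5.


50/21 = 2.38095
(2.38095)^0.5 = 1.54303
SI = 25.7 * 1.54303 = 39.6559 ≈ 39.7 m

39.7 m


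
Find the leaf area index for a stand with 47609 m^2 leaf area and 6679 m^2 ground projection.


LAI = 47609 / 6679 = 7.1282 ≈ 7.13

7.13


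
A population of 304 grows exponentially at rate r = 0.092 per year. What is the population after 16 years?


r*t = 0.092 * 16 = 1.472
exp(1.472) = 4.35794
N = 304 * 4.35794 = 1324.81 ≈ 1325

1325


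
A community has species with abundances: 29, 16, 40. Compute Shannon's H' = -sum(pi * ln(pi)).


Total N = 29 + 16 + 40 = 85
Per-species terms:
  p = 29/85 = 0.341176; ln(p) = -1.075357; p*ln(p) = 0.341176 * (-1.075357) = -0.366886
  p = 16/85 = 0.188235; ln(p) = -1.670064; p*ln(p) = 0.188235 * (-1.670064) = -0.314364
  p = 40/85 = 0.470588; ln(p) = -0.753772; p*ln(p) = 0.470588 * (-0.753772) = -0.354716
sum(p*ln(p)) = (-0.366886) + (-0.314364) + (-0.354716) = -1.035966
H' = -(-1.035966) = 1.035966 ≈ 1.0360

1.0360


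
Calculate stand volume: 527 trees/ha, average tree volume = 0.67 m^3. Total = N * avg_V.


V_stand = 527 * 0.67 = 353.09 ≈ 353.1 m^3/ha

353.1 m^3/ha


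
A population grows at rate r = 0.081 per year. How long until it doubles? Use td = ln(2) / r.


td = ln(2) / 0.081 = 0.693147 / 0.081 = 8.55737 ≈ 8.6 years

8.6 years


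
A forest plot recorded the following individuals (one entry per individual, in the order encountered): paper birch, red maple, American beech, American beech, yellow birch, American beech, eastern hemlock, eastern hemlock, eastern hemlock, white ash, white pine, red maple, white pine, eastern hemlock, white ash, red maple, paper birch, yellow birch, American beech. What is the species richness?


Total individuals logged = 19
Distinct species (count of individuals): paper birch (2), red maple (3), American beech (4), yellow birch (2), eastern hemlock (4), white ash (2), white pine (2)
Species richness = number of distinct species = 7

7


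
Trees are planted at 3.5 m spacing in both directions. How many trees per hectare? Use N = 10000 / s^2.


N = 10000 / 3.5^2 = 10000 / 12.25 = 816.327 ≈ 816 trees/ha

816 trees/ha


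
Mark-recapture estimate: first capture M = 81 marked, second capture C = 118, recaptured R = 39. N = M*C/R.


N = M * C / R = 81 * 118 / 39 = 9558 / 39 = 245.08 ≈ 245

245 individuals


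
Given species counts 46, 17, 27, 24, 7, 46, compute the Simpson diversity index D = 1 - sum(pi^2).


Total N = 46 + 17 + 27 + 24 + 7 + 46 = 167
Per-species terms:
  p = 46/167 = 0.275449; p^2 = 0.275449^2 = 0.075872
  p = 17/167 = 0.101796; p^2 = 0.101796^2 = 0.010362
  p = 27/167 = 0.161677; p^2 = 0.161677^2 = 0.026139
  p = 24/167 = 0.143713; p^2 = 0.143713^2 = 0.020653
  p = 7/167 = 0.041916; p^2 = 0.041916^2 = 0.001757
  p = 46/167 = 0.275449; p^2 = 0.275449^2 = 0.075872
sum(p^2) = 0.075872 + 0.010362 + 0.026139 + 0.020653 + 0.001757 + 0.075872 = 0.210655
D = 1 - 0.210655 = 0.789345 ≈ 0.7893

0.7893


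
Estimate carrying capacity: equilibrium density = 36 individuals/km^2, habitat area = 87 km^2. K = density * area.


K = 36 * 87 = 3132 individuals

3132 individuals


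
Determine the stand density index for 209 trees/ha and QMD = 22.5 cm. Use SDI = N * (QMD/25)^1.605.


QMD/25 = 22.5/25 = 0.9
(0.9)^1.605 = exp(1.605 * ln(0.9)) = exp(1.605 * (-0.105361)) = exp(-0.169104) = 0.844421
SDI = 209 * 0.844421 = 176.484 ≈ 176

176


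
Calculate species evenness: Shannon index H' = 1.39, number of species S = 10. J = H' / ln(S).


ln(10) = 2.30259
J = H' / ln(S) = 1.39 / 2.30259 = 0.603668 ≈ 0.6037

0.6037


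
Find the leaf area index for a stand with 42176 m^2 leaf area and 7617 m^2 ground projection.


LAI = 42176 / 7617 = 5.5371 ≈ 5.54

5.54


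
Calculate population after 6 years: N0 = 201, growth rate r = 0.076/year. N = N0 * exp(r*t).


r*t = 0.076 * 6 = 0.456
exp(0.456) = 1.57775
N = 201 * 1.57775 = 317.128 ≈ 317

317


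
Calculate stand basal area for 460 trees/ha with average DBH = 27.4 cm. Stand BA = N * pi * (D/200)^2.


(D/200)^2 = (27.4/200)^2 = 0.137^2 = 0.018769
Individual BA = 3.141593 * 0.018769 = 0.0589646 m^2
Stand BA = 460 * 0.0589646 = 27.1237 ≈ 27.12 m^2/ha

27.12 m^2/ha


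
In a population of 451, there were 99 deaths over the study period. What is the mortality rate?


Mortality rate = 99 / 451 = 0.219512 ≈ 0.2195

0.2195


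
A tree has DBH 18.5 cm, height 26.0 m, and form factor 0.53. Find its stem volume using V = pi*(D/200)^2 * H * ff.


(D/200)^2 = (18.5/200)^2 = 0.0925^2 = 0.00855625
BA = 3.141593 * 0.00855625 = 0.0268803 m^2
V = 0.0268803 * 26.0 * 0.53 = 0.370411 ≈ 0.370 m^3

0.370 m^3


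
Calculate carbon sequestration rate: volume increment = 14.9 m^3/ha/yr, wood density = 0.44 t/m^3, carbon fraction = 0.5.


C = 14.9 * 0.44 * 0.5 = 3.278 ≈ 3.28 t C/ha/yr

3.28 t C/ha/yr


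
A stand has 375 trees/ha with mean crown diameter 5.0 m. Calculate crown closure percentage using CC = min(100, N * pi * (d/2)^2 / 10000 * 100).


(d/2)^2 = (5.0/2)^2 = 2.5^2 = 6.25
Crown area = 3.141593 * 6.25 = 19.6350 m^2
N * area / 10000 * 100 = 375 * 19.6350 / 10000 * 100 = 73.6313
CC = min(100, 73.6313) = 73.6313 ≈ 73.6%

73.6%


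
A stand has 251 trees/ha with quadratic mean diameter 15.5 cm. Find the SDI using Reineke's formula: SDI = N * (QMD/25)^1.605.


QMD/25 = 15.5/25 = 0.62
(0.62)^1.605 = exp(1.605 * ln(0.62)) = exp(1.605 * (-0.478036)) = exp(-0.767248) = 0.464289
SDI = 251 * 0.464289 = 116.537 ≈ 117

117


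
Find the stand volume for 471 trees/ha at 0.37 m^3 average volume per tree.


V_stand = 471 * 0.37 = 174.27 ≈ 174.3 m^3/ha

174.3 m^3/ha


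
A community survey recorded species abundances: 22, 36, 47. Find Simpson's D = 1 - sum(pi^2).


Total N = 22 + 36 + 47 = 105
Per-species terms:
  p = 22/105 = 0.209524; p^2 = 0.209524^2 = 0.043900
  p = 36/105 = 0.342857; p^2 = 0.342857^2 = 0.117551
  p = 47/105 = 0.447619; p^2 = 0.447619^2 = 0.200363
sum(p^2) = 0.043900 + 0.117551 + 0.200363 = 0.361814
D = 1 - 0.361814 = 0.638186 ≈ 0.6382

0.6382


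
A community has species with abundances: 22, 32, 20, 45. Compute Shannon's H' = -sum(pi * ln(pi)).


Total N = 22 + 32 + 20 + 45 = 119
Per-species terms:
  p = 22/119 = 0.184874; ln(p) = -1.688081; p*ln(p) = 0.184874 * (-1.688081) = -0.312082
  p = 32/119 = 0.268908; ln(p) = -1.313386; p*ln(p) = 0.268908 * (-1.313386) = -0.353180
  p = 20/119 = 0.168067; ln(p) = -1.783393; p*ln(p) = 0.168067 * (-1.783393) = -0.299730
  p = 45/119 = 0.378151; ln(p) = -0.972462; p*ln(p) = 0.378151 * (-0.972462) = -0.367737
sum(p*ln(p)) = (-0.312082) + (-0.353180) + (-0.299730) + (-0.367737) = -1.332729
H' = -(-1.332729) = 1.332729 ≈ 1.3327

1.3327


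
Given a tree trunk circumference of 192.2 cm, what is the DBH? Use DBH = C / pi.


DBH = C / pi = 192.2 / 3.141593 = 61.1792 ≈ 61.18 cm

61.18 cm


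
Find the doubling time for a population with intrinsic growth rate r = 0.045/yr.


td = ln(2) / 0.045 = 0.693147 / 0.045 = 15.4033 ≈ 15.4 years

15.4 years


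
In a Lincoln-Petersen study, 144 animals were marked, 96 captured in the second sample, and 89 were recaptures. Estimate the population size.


N = M * C / R = 144 * 96 / 89 = 13824 / 89 = 155.33 ≈ 155

155 individuals


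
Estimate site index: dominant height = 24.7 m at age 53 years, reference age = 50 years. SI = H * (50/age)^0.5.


50/53 = 0.943396
(0.943396)^0.5 = 0.971286
SI = 24.7 * 0.971286 = 23.9908 ≈ 24.0 m

24.0 m


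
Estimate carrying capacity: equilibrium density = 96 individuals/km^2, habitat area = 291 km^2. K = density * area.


K = 96 * 291 = 27936 individuals

27936 individuals


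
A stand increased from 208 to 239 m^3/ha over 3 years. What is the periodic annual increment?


PAI = (V2 - V1) / period = (239 - 208) / 3 = 31 / 3 = 10.3333 ≈ 10.33 m^3/ha/yr

10.33 m^3/ha/yr


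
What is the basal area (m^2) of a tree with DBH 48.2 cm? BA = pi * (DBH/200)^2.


D/200 = 48.2/200 = 0.241 m
(D/200)^2 = 0.241^2 = 0.058081
BA = 3.141593 * 0.058081 = 0.182467 ≈ 0.1825 m^2

0.1825 m^2


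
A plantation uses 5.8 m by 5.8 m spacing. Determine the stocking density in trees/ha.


N = 10000 / 5.8^2 = 10000 / 33.64 = 297.265 ≈ 297 trees/ha

297 trees/ha


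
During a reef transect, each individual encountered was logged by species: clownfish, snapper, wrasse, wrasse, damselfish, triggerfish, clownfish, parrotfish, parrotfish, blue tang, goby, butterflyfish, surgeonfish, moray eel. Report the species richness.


Total individuals logged = 14
Distinct species (count of individuals): clownfish (2), snapper (1), wrasse (2), damselfish (1), triggerfish (1), parrotfish (2), blue tang (1), goby (1), butterflyfish (1), surgeonfish (1), moray eel (1)
Species richness = number of distinct species = 11

11


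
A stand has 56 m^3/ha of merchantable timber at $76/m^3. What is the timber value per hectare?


Value = 56 * 76 = $4256/ha

$4256/ha


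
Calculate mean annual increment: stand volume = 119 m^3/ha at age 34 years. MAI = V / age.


MAI = 119 / 34 = 3.50 m^3/ha/yr

3.50 m^3/ha/yr


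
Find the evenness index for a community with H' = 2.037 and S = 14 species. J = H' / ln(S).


ln(14) = 2.63906
J = H' / ln(S) = 2.037 / 2.63906 = 0.771866 ≈ 0.7719

0.7719


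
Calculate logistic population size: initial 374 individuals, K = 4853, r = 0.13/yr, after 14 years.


(K - N0)/N0 = (4853 - 374)/374 = 4479/374 = 11.9759
r*t = 0.13 * 14 = 1.82; exp(-1.82) = 0.162026
11.9759 * 0.162026 = 1.94041
1 + 1.94041 = 2.94041
N = 4853 / 2.94041 = 1650.45 ≈ 1650

1650


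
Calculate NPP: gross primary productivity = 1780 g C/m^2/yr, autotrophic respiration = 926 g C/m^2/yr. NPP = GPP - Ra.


NPP = GPP - Ra = 1780 - 926 = 854 g C/m^2/yr

854 g C/m^2/yr


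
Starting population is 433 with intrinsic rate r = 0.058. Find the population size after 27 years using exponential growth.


r*t = 0.058 * 27 = 1.566
exp(1.566) = 4.78746
N = 433 * 4.78746 = 2072.97 ≈ 2073

2073


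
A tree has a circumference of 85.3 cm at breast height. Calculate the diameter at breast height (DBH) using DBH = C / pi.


DBH = C / pi = 85.3 / 3.141593 = 27.1518 ≈ 27.15 cm

27.15 cm


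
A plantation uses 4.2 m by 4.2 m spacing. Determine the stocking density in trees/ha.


N = 10000 / 4.2^2 = 10000 / 17.64 = 566.893 ≈ 567 trees/ha

567 trees/ha


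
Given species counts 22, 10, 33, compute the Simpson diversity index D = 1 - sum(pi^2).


Total N = 22 + 10 + 33 = 65
Per-species terms:
  p = 22/65 = 0.338462; p^2 = 0.338462^2 = 0.114557
  p = 10/65 = 0.153846; p^2 = 0.153846^2 = 0.023669
  p = 33/65 = 0.507692; p^2 = 0.507692^2 = 0.257751
sum(p^2) = 0.114557 + 0.023669 + 0.257751 = 0.395977
D = 1 - 0.395977 = 0.604023 ≈ 0.6040

0.6040


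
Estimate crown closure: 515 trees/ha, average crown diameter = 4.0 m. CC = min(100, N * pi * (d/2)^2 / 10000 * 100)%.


(d/2)^2 = (4.0/2)^2 = 2^2 = 4
Crown area = 3.141593 * 4 = 12.5664 m^2
N * area / 10000 * 100 = 515 * 12.5664 / 10000 * 100 = 64.7170
CC = min(100, 64.7170) = 64.7170 ≈ 64.7%

64.7%


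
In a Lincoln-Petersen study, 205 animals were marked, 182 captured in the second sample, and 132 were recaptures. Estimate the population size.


N = M * C / R = 205 * 182 / 132 = 37310 / 132 = 282.65 ≈ 283

283 individuals


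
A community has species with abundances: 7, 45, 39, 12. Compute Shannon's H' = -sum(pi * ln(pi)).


Total N = 7 + 45 + 39 + 12 = 103
Per-species terms:
  p = 7/103 = 0.067961; ln(p) = -2.688821; p*ln(p) = 0.067961 * (-2.688821) = -0.182735
  p = 45/103 = 0.436893; ln(p) = -0.828067; p*ln(p) = 0.436893 * (-0.828067) = -0.361777
  p = 39/103 = 0.378641; ln(p) = -0.971167; p*ln(p) = 0.378641 * (-0.971167) = -0.367724
  p = 12/103 = 0.116505; ln(p) = -2.149821; p*ln(p) = 0.116505 * (-2.149821) = -0.250465
sum(p*ln(p)) = (-0.182735) + (-0.361777) + (-0.367724) + (-0.250465) = -1.162701
H' = -(-1.162701) = 1.162701 ≈ 1.1627

1.1627


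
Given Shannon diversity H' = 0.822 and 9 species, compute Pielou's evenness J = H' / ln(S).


ln(9) = 2.19722
J = H' / ln(S) = 0.822 / 2.19722 = 0.374109 ≈ 0.3741

0.3741


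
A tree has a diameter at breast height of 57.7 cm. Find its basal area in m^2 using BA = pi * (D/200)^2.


D/200 = 57.7/200 = 0.2885 m
(D/200)^2 = 0.2885^2 = 0.08323225
BA = 3.141593 * 0.08323225 = 0.261482 ≈ 0.2615 m^2

0.2615 m^2


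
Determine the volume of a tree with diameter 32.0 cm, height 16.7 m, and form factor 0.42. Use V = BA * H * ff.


(D/200)^2 = (32.0/200)^2 = 0.16^2 = 0.0256
BA = 3.141593 * 0.0256 = 0.0804248 m^2
V = 0.0804248 * 16.7 * 0.42 = 0.564100 ≈ 0.564 m^3

0.564 m^3


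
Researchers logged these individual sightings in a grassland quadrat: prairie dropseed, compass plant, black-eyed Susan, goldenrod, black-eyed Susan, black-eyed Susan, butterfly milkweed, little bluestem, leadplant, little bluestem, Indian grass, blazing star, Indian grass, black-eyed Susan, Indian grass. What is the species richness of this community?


Total individuals logged = 15
Distinct species (count of individuals): prairie dropseed (1), compass plant (1), black-eyed Susan (4), goldenrod (1), butterfly milkweed (1), little bluestem (2), leadplant (1), Indian grass (3), blazing star (1)
Species richness = number of distinct species = 9

9


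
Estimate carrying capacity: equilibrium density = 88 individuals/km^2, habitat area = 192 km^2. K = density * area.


K = 88 * 192 = 16896 individuals

16896 individuals


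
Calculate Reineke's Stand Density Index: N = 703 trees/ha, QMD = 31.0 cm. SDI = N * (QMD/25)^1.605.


QMD/25 = 31.0/25 = 1.24
(1.24)^1.605 = exp(1.605 * ln(1.24)) = exp(1.605 * 0.215111) = exp(0.345253) = 1.41235
SDI = 703 * 1.41235 = 992.882 ≈ 993

993


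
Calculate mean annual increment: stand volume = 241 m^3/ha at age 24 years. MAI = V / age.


MAI = 241 / 24 = 10.0417 ≈ 10.04 m^3/ha/yr

10.04 m^3/ha/yr


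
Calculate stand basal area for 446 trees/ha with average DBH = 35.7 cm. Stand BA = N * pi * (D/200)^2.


(D/200)^2 = (35.7/200)^2 = 0.1785^2 = 0.03186225
Individual BA = 3.141593 * 0.03186225 = 0.100098 m^2
Stand BA = 446 * 0.100098 = 44.6437 ≈ 44.64 m^2/ha

44.64 m^2/ha


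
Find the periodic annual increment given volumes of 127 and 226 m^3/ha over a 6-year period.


PAI = (V2 - V1) / period = (226 - 127) / 6 = 99 / 6 = 16.50 m^3/ha/yr

16.50 m^3/ha/yr


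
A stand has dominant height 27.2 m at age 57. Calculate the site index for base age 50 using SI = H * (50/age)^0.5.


50/57 = 0.877193
(0.877193)^0.5 = 0.936586
SI = 27.2 * 0.936586 = 25.4751 ≈ 25.5 m

25.5 m


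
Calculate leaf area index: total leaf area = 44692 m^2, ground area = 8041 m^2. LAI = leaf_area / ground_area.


LAI = 44692 / 8041 = 5.5580 ≈ 5.56

5.56


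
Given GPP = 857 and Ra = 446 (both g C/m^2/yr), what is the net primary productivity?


NPP = GPP - Ra = 857 - 446 = 411 g C/m^2/yr

411 g C/m^2/yr


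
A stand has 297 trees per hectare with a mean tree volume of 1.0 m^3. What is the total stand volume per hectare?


V_stand = 297 * 1.0 = 297.0 m^3/ha

297.0 m^3/ha


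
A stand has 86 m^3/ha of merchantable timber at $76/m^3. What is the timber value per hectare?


Value = 86 * 76 = $6536/ha

$6536/ha


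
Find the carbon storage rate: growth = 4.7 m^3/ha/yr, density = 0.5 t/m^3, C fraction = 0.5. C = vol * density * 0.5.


C = 4.7 * 0.5 * 0.5 = 1.175 ≈ 1.18 t C/ha/yr

1.18 t C/ha/yr


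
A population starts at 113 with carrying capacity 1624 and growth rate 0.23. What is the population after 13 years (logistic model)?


(K - N0)/N0 = (1624 - 113)/113 = 1511/113 = 13.3717
r*t = 0.23 * 13 = 2.99; exp(-2.99) = 0.0502874
13.3717 * 0.0502874 = 0.672428
1 + 0.672428 = 1.67243
N = 1624 / 1.67243 = 971.042 ≈ 971

971


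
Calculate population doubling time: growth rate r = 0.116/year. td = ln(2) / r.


td = ln(2) / 0.116 = 0.693147 / 0.116 = 5.97541 ≈ 6.0 years

6.0 years


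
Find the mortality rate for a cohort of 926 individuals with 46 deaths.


Mortality rate = 46 / 926 = 0.049676 ≈ 0.0497

0.0497


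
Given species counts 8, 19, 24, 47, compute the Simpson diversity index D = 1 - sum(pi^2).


Total N = 8 + 19 + 24 + 47 = 98
Per-species terms:
  p = 8/98 = 0.081633; p^2 = 0.081633^2 = 0.006664
  p = 19/98 = 0.193878; p^2 = 0.193878^2 = 0.037589
  p = 24/98 = 0.244898; p^2 = 0.244898^2 = 0.059975
  p = 47/98 = 0.479592; p^2 = 0.479592^2 = 0.230008
sum(p^2) = 0.006664 + 0.037589 + 0.059975 + 0.230008 = 0.334236
D = 1 - 0.334236 = 0.665764 ≈ 0.6658

0.6658


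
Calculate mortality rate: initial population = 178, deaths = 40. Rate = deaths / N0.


Mortality rate = 40 / 178 = 0.224719 ≈ 0.2247

0.2247


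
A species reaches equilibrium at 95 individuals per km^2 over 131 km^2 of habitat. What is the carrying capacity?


K = 95 * 131 = 12445 individuals

12445 individuals


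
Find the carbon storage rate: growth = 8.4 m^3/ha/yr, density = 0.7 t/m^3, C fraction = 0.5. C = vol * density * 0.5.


C = 8.4 * 0.7 * 0.5 = 2.94 t C/ha/yr

2.94 t C/ha/yr


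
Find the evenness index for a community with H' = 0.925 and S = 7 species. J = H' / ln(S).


ln(7) = 1.94591
J = H' / ln(S) = 0.925 / 1.94591 = 0.475356 ≈ 0.4754

0.4754


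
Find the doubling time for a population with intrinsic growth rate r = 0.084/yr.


td = ln(2) / 0.084 = 0.693147 / 0.084 = 8.25175 ≈ 8.3 years

8.3 years


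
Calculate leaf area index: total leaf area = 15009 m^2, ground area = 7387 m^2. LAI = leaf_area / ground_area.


LAI = 15009 / 7387 = 2.0318 ≈ 2.03

2.03


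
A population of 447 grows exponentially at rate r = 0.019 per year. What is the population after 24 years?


r*t = 0.019 * 24 = 0.456
exp(0.456) = 1.57775
N = 447 * 1.57775 = 705.254 ≈ 705

705


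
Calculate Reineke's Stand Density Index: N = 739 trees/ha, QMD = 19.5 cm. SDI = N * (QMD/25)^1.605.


QMD/25 = 19.5/25 = 0.78
(0.78)^1.605 = exp(1.605 * ln(0.78)) = exp(1.605 * (-0.248461)) = exp(-0.398780) = 0.671138
SDI = 739 * 0.671138 = 495.971 ≈ 496

496


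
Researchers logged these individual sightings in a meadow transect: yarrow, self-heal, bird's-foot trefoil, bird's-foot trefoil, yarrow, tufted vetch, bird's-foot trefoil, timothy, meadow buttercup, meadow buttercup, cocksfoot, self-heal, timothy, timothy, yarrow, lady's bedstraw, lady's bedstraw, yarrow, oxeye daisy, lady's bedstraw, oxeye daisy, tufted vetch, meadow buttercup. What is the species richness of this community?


Total individuals logged = 23
Distinct species (count of individuals): yarrow (4), self-heal (2), bird's-foot trefoil (3), tufted vetch (2), timothy (3), meadow buttercup (3), cocksfoot (1), lady's bedstraw (3), oxeye daisy (2)
Species richness = number of distinct species = 9

9


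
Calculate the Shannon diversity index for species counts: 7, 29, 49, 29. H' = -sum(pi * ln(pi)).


Total N = 7 + 29 + 49 + 29 = 114
Per-species terms:
  p = 7/114 = 0.061404; ln(p) = -2.790280; p*ln(p) = 0.061404 * (-2.790280) = -0.171334
  p = 29/114 = 0.254386; ln(p) = -1.368902; p*ln(p) = 0.254386 * (-1.368902) = -0.348230
  p = 49/114 = 0.429825; ln(p) = -0.844377; p*ln(p) = 0.429825 * (-0.844377) = -0.362934
  p = 29/114 = 0.254386; ln(p) = -1.368902; p*ln(p) = 0.254386 * (-1.368902) = -0.348230
sum(p*ln(p)) = (-0.171334) + (-0.348230) + (-0.362934) + (-0.348230) = -1.230728
H' = -(-1.230728) = 1.230728 ≈ 1.2307

1.2307


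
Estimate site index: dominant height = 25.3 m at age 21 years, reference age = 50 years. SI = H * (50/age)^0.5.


50/21 = 2.38095
(2.38095)^0.5 = 1.54303
SI = 25.3 * 1.54303 = 39.0387 ≈ 39.0 m

39.0 m


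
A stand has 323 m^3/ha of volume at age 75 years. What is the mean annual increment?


MAI = 323 / 75 = 4.3067 ≈ 4.31 m^3/ha/yr

4.31 m^3/ha/yr


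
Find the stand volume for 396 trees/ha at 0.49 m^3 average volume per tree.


V_stand = 396 * 0.49 = 194.04 ≈ 194.0 m^3/ha

194.0 m^3/ha


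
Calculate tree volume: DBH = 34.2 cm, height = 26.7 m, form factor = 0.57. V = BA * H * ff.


(D/200)^2 = (34.2/200)^2 = 0.171^2 = 0.029241
BA = 3.141593 * 0.029241 = 0.0918633 m^2
V = 0.0918633 * 26.7 * 0.57 = 1.39807 ≈ 1.398 m^3

1.398 m^3


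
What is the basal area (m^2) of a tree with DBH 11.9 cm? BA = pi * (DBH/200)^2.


D/200 = 11.9/200 = 0.0595 m
(D/200)^2 = 0.0595^2 = 0.00354025
BA = 3.141593 * 0.00354025 = 0.0111220 ≈ 0.0111 m^2

0.0111 m^2


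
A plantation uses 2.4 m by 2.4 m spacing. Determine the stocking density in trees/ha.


N = 10000 / 2.4^2 = 10000 / 5.76 = 1736.11 ≈ 1736 trees/ha

1736 trees/ha


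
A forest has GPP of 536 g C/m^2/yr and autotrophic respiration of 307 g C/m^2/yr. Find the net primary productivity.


NPP = GPP - Ra = 536 - 307 = 229 g C/m^2/yr

229 g C/m^2/yr


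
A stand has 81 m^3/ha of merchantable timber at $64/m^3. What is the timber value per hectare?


Value = 81 * 64 = $5184/ha

$5184/ha


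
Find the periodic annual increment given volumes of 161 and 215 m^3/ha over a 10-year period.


PAI = (V2 - V1) / period = (215 - 161) / 10 = 54 / 10 = 5.40 m^3/ha/yr

5.40 m^3/ha/yr


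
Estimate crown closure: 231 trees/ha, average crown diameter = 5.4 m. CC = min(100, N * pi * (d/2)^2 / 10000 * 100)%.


(d/2)^2 = (5.4/2)^2 = 2.7^2 = 7.29
Crown area = 3.141593 * 7.29 = 22.9022 m^2
N * area / 10000 * 100 = 231 * 22.9022 / 10000 * 100 = 52.9041
CC = min(100, 52.9041) = 52.9041 ≈ 52.9%

52.9%


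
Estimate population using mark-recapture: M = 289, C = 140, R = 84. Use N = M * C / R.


N = M * C / R = 289 * 140 / 84 = 40460 / 84 = 481.67 ≈ 482

482 individuals


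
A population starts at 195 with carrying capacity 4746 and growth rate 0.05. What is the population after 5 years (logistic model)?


(K - N0)/N0 = (4746 - 195)/195 = 4551/195 = 23.3385
r*t = 0.05 * 5 = 0.25; exp(-0.25) = 0.778801
23.3385 * 0.778801 = 18.1760
1 + 18.1760 = 19.1760
N = 4746 / 19.1760 = 247.497 ≈ 247

247


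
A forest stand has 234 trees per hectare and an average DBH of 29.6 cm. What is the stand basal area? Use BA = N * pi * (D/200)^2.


(D/200)^2 = (29.6/200)^2 = 0.148^2 = 0.021904
Individual BA = 3.141593 * 0.021904 = 0.0688135 m^2
Stand BA = 234 * 0.0688135 = 16.1024 ≈ 16.10 m^2/ha

16.10 m^2/ha


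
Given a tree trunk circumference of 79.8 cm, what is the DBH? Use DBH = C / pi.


DBH = C / pi = 79.8 / 3.141593 = 25.4011 ≈ 25.40 cm

25.40 cm


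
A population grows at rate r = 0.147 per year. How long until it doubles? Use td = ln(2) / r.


td = ln(2) / 0.147 = 0.693147 / 0.147 = 4.71529 ≈ 4.7 years

4.7 years


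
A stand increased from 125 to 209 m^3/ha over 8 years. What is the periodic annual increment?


PAI = (V2 - V1) / period = (209 - 125) / 8 = 84 / 8 = 10.50 m^3/ha/yr

10.50 m^3/ha/yr


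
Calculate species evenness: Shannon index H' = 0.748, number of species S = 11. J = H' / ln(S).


ln(11) = 2.39790
J = H' / ln(S) = 0.748 / 2.39790 = 0.311940 ≈ 0.3119

0.3119


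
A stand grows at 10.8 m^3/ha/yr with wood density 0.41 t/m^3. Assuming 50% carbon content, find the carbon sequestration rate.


C = 10.8 * 0.41 * 0.5 = 2.214 ≈ 2.21 t C/ha/yr

2.21 t C/ha/yr


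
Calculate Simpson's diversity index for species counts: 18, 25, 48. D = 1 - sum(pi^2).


Total N = 18 + 25 + 48 = 91
Per-species terms:
  p = 18/91 = 0.197802; p^2 = 0.197802^2 = 0.039126
  p = 25/91 = 0.274725; p^2 = 0.274725^2 = 0.075474
  p = 48/91 = 0.527473; p^2 = 0.527473^2 = 0.278228
sum(p^2) = 0.039126 + 0.075474 + 0.278228 = 0.392828
D = 1 - 0.392828 = 0.607172 ≈ 0.6072

0.6072


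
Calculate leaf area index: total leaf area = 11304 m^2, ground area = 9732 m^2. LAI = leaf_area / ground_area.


LAI = 11304 / 9732 = 1.1615 ≈ 1.16

1.16


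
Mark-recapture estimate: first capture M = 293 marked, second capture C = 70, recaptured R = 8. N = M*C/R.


N = M * C / R = 293 * 70 / 8 = 20510 / 8 = 2563.75 ≈ 2564

2564 individuals


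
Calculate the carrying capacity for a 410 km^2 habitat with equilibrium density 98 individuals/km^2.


K = 98 * 410 = 40180 individuals

40180 individuals


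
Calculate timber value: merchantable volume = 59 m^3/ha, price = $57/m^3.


Value = 59 * 57 = $3363/ha

$3363/ha


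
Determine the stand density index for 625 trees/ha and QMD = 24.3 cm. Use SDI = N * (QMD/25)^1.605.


QMD/25 = 24.3/25 = 0.972
(0.972)^1.605 = exp(1.605 * ln(0.972)) = exp(1.605 * (-0.0283995)) = exp(-0.0455812) = 0.955442
SDI = 625 * 0.955442 = 597.151 ≈ 597

597


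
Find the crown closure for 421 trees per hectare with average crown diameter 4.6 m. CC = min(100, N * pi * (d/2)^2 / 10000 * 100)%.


(d/2)^2 = (4.6/2)^2 = 2.3^2 = 5.29
Crown area = 3.141593 * 5.29 = 16.6190 m^2
N * area / 10000 * 100 = 421 * 16.6190 / 10000 * 100 = 69.9660
CC = min(100, 69.9660) = 69.9660 ≈ 70.0%

70.0%


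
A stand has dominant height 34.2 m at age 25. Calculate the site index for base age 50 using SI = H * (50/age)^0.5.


50/25 = 2.00000
(2.00000)^0.5 = 1.41421
SI = 34.2 * 1.41421 = 48.3660 ≈ 48.4 m

48.4 m


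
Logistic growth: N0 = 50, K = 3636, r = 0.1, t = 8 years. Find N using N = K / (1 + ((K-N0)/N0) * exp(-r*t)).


(K - N0)/N0 = (3636 - 50)/50 = 3586/50 = 71.7200
r*t = 0.1 * 8 = 0.8; exp(-0.8) = 0.449329
71.7200 * 0.449329 = 32.2259
1 + 32.2259 = 33.2259
N = 3636 / 33.2259 = 109.433 ≈ 109

109


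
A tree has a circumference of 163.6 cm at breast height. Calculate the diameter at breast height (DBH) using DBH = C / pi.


DBH = C / pi = 163.6 / 3.141593 = 52.0755 ≈ 52.08 cm

52.08 cm


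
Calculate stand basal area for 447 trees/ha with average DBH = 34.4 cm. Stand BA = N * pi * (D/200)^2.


(D/200)^2 = (34.4/200)^2 = 0.172^2 = 0.029584
Individual BA = 3.141593 * 0.029584 = 0.0929409 m^2
Stand BA = 447 * 0.0929409 = 41.5446 ≈ 41.54 m^2/ha

41.54 m^2/ha
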